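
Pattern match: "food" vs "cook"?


Pattern of "food": [0, 1, 1, 2]
Pattern of "cook": [0, 1, 1, 2]
Patterns match
Same pattern = Yes


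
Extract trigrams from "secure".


Word: "secure" (length 6)
Number of trigrams = 6 - 3 + 1 = 4
  Position 0: "sec"
  Position 1: "ecu"
  Position 2: "cur"
  Position 3: "ure"
Trigrams = "sec", "ecu", "cur", "ure"


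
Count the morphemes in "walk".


Word: "walk"
Morphemes: walk
Each morpheme carries meaning
= 1 morpheme


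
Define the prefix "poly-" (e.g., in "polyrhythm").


Prefix: poly-
As in: polyrhythm -> poly- + rhythm
Meaning = many


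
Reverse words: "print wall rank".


Original: "print wall rank"
Words (1..n): print | wall | rank
Reversed (n..1): rank | wall | print
Result = "rank wall print"


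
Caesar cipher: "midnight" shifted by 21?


Word: "midnight"
Shift: 21
Each letter → (letter + shift) mod 26:
  'm' (12) + 21 = 7 → 'h'
  'i' (8) + 21 = 3 → 'd'
  'd' (3) + 21 = 24 → 'y'
  'n' (13) + 21 = 8 → 'i'
  'i' (8) + 21 = 3 → 'd'
  'g' (6) + 21 = 1 → 'b'
  'h' (7) + 21 = 2 → 'c'
  't' (19) + 21 = 14 → 'o'
Result = "hdyidbco"


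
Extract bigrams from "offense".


Word: "offense" (length 7)
Number of bigrams = 7 - 2 + 1 = 6
  Position 0: "of"
  Position 1: "ff"
  Position 2: "fe"
  Position 3: "en"
  Position 4: "ns"
  Position 5: "se"
Bigrams = "of", "ff", "fe", "en", "ns", "se"


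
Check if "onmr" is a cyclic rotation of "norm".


Word: "norm", Candidate: "onmr"
Method: check if candidate is substring of word+word
"normnorm" contains "onmr"? No
Is rotation = No


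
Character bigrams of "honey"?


Word: "honey" (length 5)
Number of bigrams = 5 - 2 + 1 = 4
  Position 0: "ho"
  Position 1: "on"
  Position 2: "ne"
  Position 3: "ey"
Bigrams = "ho", "on", "ne", "ey"


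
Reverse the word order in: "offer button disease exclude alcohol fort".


Original: "offer button disease exclude alcohol fort"
Words (1..n): offer | button | disease | exclude | alcohol | fort
Reversed (n..1): fort | alcohol | exclude | disease | button | offer
Result = "fort alcohol exclude disease button offer"


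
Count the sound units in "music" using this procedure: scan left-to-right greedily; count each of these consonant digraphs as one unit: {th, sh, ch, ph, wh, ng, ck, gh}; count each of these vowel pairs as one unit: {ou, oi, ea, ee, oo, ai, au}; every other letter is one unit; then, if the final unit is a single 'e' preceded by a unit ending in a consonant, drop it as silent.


Word: "music" (5 letters)
Left-to-right scan:
  1. 'm' (letter)
  2. 'u' (letter)
  3. 's' (letter)
  4. 'i' (letter)
  5. 'c' (letter)
Units from scan: 5
Sound units = 5 units


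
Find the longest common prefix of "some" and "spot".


Word 1: "some"
Word 2: "spot"
Comparing from start:
  Pos 0: 's' == 's'
  Pos 1: 'o' != 'p' (stop)
LCP = "s" (length 1)


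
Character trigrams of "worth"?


Word: "worth" (length 5)
Number of trigrams = 5 - 3 + 1 = 3
  Position 0: "wor"
  Position 1: "ort"
  Position 2: "rth"
Trigrams = "wor", "ort", "rth"


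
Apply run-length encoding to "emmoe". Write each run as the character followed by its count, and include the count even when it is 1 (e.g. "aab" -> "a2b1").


String: "emmoe"
Scanning for consecutive runs:
  'e' x 1
  'm' x 2
  'o' x 1
  'e' x 1
RLE = "e1m2o1e1"


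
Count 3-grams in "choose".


Word: "choose" (length 6)
Number of 3-grams = length - 3 + 1 = 6 - 3 + 1
= 4


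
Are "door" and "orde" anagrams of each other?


Word 1: "door" → sorted: door
Word 2: "orde" → sorted: deor
Same letters? door != deor
Anagram = No


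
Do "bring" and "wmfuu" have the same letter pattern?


Pattern of "bring": [0, 1, 2, 3, 4]
Pattern of "wmfuu": [0, 1, 2, 3, 3]
Patterns do not match
Same pattern = No


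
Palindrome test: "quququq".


Word: "quququq"
Reversed: "quququq"
Forward == Backward? quququq == quququq
Palindrome = Yes


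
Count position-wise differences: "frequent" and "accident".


Comparing character by character (same length = 8):
  Pos 0: 'f' vs 'a' !=
  Pos 1: 'r' vs 'c' !=
  Pos 2: 'e' vs 'c' !=
  Pos 3: 'q' vs 'i' !=
  Pos 4: 'u' vs 'd' !=
  Pos 5: 'e' vs 'e' =
  Pos 6: 'n' vs 'n' =
  Pos 7: 't' vs 't' =
Hamming distance = 5


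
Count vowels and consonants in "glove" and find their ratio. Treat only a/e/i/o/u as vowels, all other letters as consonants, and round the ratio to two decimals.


Word: "glove"
Vowels (a,e,i,o,u): 2
Consonants: 3
Ratio = 2/3
= 0.67


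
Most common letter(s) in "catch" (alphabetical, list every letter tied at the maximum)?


Word: "catch"
Letter counts:
  'a': 1
  'c': 2
  'h': 1
  't': 1
Maximum count = 2
Most frequent = 'c' (2 times each)


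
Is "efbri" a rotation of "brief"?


Word: "brief", Candidate: "efbri"
Method: check if candidate is substring of word+word
"briefbrief" contains "efbri"? Yes
Is rotation = Yes


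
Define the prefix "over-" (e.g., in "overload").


Prefix: over-
Example: overload (over- + load)
Meaning = excessive


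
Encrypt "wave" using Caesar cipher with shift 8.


Word: "wave"
Shift: 8
Each letter → (letter + shift) mod 26:
  'w' (22) + 8 = 4 → 'e'
  'a' (0) + 8 = 8 → 'i'
  'v' (21) + 8 = 3 → 'd'
  'e' (4) + 8 = 12 → 'm'
Result = "eidm"


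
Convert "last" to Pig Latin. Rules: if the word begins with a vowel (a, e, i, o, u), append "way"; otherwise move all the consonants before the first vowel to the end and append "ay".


Word: "last"
Starts with consonant(s) → move to end, add 'ay'
Consonant cluster: "l"
Pig Latin = "astlay"


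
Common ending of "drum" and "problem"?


Word 1: "drum"
Word 2: "problem"
Comparing from end:
  Pos -1: 'm' == 'm'
  Pos -2: 'u' != 'e' (stop)
LCS = "m" (length 1)


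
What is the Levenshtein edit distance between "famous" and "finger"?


Word 1: "famous" (length 6)
Word 2: "finger" (length 6)
One optimal edit sequence (insert/delete/substitute each cost 1):
  1. keep 'f'
  2. substitute 'a' -> 'i'  (+1)
  3. substitute 'm' -> 'n'  (+1)
  4. substitute 'o' -> 'g'  (+1)
  5. substitute 'u' -> 'e'  (+1)
  6. substitute 's' -> 'r'  (+1)
Total edit operations: 5
Edit distance = 5


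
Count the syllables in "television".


Word: "television"
Syllable breakdown: tel-e-vi-sion
Counting: 4 parts
= 4 syllables


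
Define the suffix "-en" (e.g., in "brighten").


Suffix: -en
Example: brighten (bright + -en)
Meaning = to make / become


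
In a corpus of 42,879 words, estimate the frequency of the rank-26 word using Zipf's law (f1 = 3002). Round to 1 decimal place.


Zipf's law: f(r) = f(1) / r
f(1) = 3002
f(26) = 3002 / 26
= 115.5 occurrences


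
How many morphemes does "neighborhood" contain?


Word: "neighborhood"
Morphemes: neighbor + -hood
Each morpheme carries meaning
= 2 morphemes


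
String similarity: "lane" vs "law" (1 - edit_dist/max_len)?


Word 1: "lane" (length 4)
Word 2: "law" (length 3)
One optimal edit sequence:
  1. keep 'l'
  2. keep 'a'
  3. delete 'n'  (+1)
  4. substitute 'e' -> 'w'  (+1)
Edit distance = 2
Max length = max(4, 3) = 4
Similarity = 1 - 2/4
= 0.5000


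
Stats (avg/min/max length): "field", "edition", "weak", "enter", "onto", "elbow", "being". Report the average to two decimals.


Lengths: "field"=5, "edition"=7, "weak"=4, "enter"=5, "onto"=4, "elbow"=5, "being"=5
Sum = 35, Count = 7
Average = 35/7 = 5.00
= avg=5.00, min=4, max=7


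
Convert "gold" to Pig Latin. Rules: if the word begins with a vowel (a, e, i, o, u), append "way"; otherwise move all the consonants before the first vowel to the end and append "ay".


Word: "gold"
Starts with consonant(s) → move to end, add 'ay'
Consonant cluster: "g"
Pig Latin = "oldgay"


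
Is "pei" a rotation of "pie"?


Word: "pie", Candidate: "pei"
Method: check if candidate is substring of word+word
"piepie" contains "pei"? No
Is rotation = No


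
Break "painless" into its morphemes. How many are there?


Word: "painless"
Morphemes: pain / -less
Each morpheme carries meaning
= 2 morphemes


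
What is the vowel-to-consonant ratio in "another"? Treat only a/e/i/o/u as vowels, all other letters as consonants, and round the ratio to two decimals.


Word: "another"
Vowels (a,e,i,o,u): 3
Consonants: 4
Ratio = 3/4
= 0.75


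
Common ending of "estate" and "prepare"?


Word 1: "estate"
Word 2: "prepare"
Comparing from end:
  Pos -1: 'e' == 'e'
  Pos -2: 't' != 'r' (stop)
LCS = "e" (length 1)


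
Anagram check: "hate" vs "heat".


Word 1: "hate" → sorted: aeht
Word 2: "heat" → sorted: aeht
Same letters? aeht == aeht
Anagram = Yes


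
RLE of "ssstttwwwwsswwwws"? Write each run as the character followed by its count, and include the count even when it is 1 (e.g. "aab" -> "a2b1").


String: "ssstttwwwwsswwwws"
Scanning for consecutive runs:
  's' x 3
  't' x 3
  'w' x 4
  's' x 2
  'w' x 4
  's' x 1
RLE = "s3t3w4s2w4s1"


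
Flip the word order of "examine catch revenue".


Original: "examine catch revenue"
Words (1..n): examine | catch | revenue
Reversed (n..1): revenue | catch | examine
Result = "revenue catch examine"


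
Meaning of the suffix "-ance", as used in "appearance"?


Suffix: -ance
Example: appearance (appear + -ance)
Meaning = state of


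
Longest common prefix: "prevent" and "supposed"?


Word 1: "prevent"
Word 2: "supposed"
Comparing from start:
  Pos 0: 'p' != 's' (stop)
LCP = "" (length 0)


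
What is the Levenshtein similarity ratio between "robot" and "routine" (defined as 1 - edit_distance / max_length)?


Word 1: "robot" (length 5)
Word 2: "routine" (length 7)
One optimal edit sequence:
  1. keep 'r'
  2. keep 'o'
  3. insert 'u'  (+1)
  4. insert 't'  (+1)
  5. substitute 'b' -> 'i'  (+1)
  6. substitute 'o' -> 'n'  (+1)
  7. substitute 't' -> 'e'  (+1)
Edit distance = 5
Max length = max(5, 7) = 7
Similarity = 1 - 5/7
= 0.2857


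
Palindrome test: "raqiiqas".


Word: "raqiiqas"
Reversed: "saqiiqar"
Forward == Backward? raqiiqas != saqiiqar
Palindrome = No


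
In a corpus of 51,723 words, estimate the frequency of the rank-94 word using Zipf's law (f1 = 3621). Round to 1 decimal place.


Zipf's law: f(r) = f(1) / r
f(1) = 3621
f(94) = 3621 / 94
= 38.5 occurrences


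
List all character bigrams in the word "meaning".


Word: "meaning" (length 7)
Number of bigrams = 7 - 2 + 1 = 6
  Position 0: "me"
  Position 1: "ea"
  Position 2: "an"
  Position 3: "ni"
  Position 4: "in"
  Position 5: "ng"
Bigrams = "me", "ea", "an", "ni", "in", "ng"


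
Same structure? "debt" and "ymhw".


Pattern of "debt": [0, 1, 2, 3]
Pattern of "ymhw": [0, 1, 2, 3]
Patterns match
Same pattern = Yes


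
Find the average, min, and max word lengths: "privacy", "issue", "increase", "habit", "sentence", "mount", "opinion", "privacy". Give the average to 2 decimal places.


Lengths: "privacy"=7, "issue"=5, "increase"=8, "habit"=5, "sentence"=8, "mount"=5, "opinion"=7, "privacy"=7
Sum = 52, Count = 8
Average = 52/8 = 6.50
= avg=6.50, min=5, max=8


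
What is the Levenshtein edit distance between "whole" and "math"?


Word 1: "whole" (length 5)
Word 2: "math" (length 4)
One optimal edit sequence (insert/delete/substitute each cost 1):
  1. delete 'w'  (+1)
  2. substitute 'h' -> 'm'  (+1)
  3. substitute 'o' -> 'a'  (+1)
  4. substitute 'l' -> 't'  (+1)
  5. substitute 'e' -> 'h'  (+1)
Total edit operations: 5
Edit distance = 5


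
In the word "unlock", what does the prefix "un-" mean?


Prefix: un-
Example: unlock (un- + lock)
Meaning = not / reverse


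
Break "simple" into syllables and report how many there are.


Word: "simple"
Syllable breakdown: sim | ple
Counting: 2 parts
= 2 syllables


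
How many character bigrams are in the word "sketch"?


Word: "sketch" (length 6)
Number of 2-grams = length - 2 + 1 = 6 - 2 + 1
= 5


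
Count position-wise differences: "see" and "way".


Comparing character by character (same length = 3):
  Pos 0: 's' vs 'w' !=
  Pos 1: 'e' vs 'a' !=
  Pos 2: 'e' vs 'y' !=
Hamming distance = 3


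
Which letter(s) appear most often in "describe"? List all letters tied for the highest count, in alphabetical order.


Word: "describe"
Letter counts:
  'b': 1
  'c': 1
  'd': 1
  'e': 2
  'i': 1
  'r': 1
  's': 1
Maximum count = 2
Most frequent = 'e' (2 times each)


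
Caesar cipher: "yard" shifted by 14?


Word: "yard"
Shift: 14
Each letter → (letter + shift) mod 26:
  'y' (24) + 14 = 12 → 'm'
  'a' (0) + 14 = 14 → 'o'
  'r' (17) + 14 = 5 → 'f'
  'd' (3) + 14 = 17 → 'r'
Result = "mofr"


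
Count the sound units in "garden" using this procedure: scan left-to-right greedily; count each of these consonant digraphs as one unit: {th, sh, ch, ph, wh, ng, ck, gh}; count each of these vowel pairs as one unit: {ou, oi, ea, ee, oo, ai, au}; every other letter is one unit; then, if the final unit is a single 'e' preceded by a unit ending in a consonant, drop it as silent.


Word: "garden" (6 letters)
Left-to-right scan:
  1. 'g' (letter)
  2. 'a' (letter)
  3. 'r' (letter)
  4. 'd' (letter)
  5. 'e' (letter)
  6. 'n' (letter)
Units from scan: 6
Sound units = 6 units


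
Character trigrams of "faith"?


Word: "faith" (length 5)
Number of trigrams = 5 - 3 + 1 = 3
  Position 0: "fai"
  Position 1: "ait"
  Position 2: "ith"
Trigrams = "fai", "ait", "ith"


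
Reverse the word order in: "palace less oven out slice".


Original: "palace less oven out slice"
Words (1..n): palace | less | oven | out | slice
Reversed (n..1): slice | out | oven | less | palace
Result = "slice out oven less palace"


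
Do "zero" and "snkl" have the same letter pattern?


Pattern of "zero": [0, 1, 2, 3]
Pattern of "snkl": [0, 1, 2, 3]
Patterns match
Same pattern = Yes


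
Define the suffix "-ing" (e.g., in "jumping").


Suffix: -ing
As in: jumping -> jump + -ing
Meaning = present participle


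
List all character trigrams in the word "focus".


Word: "focus" (length 5)
Number of trigrams = 5 - 3 + 1 = 3
  Position 0: "foc"
  Position 1: "ocu"
  Position 2: "cus"
Trigrams = "foc", "ocu", "cus"


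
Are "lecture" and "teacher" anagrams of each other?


Word 1: "lecture" → sorted: ceelrtu
Word 2: "teacher" → sorted: aceehrt
Same letters? ceelrtu != aceehrt
Anagram = No


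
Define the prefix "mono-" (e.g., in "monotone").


Prefix: mono-
Example: monotone (mono- + tone)
Meaning = one


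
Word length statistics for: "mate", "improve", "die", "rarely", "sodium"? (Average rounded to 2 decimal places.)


Lengths: "mate"=4, "improve"=7, "die"=3, "rarely"=6, "sodium"=6
Sum = 26, Count = 5
Average = 26/5 = 5.20
= avg=5.20, min=3, max=7


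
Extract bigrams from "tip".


Word: "tip" (length 3)
Number of bigrams = 3 - 2 + 1 = 2
  Position 0: "ti"
  Position 1: "ip"
Bigrams = "ti", "ip"


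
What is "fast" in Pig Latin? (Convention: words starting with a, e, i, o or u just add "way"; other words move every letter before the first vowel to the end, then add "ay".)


Word: "fast"
Starts with consonant(s) → move to end, add 'ay'
Consonant cluster: "f"
Pig Latin = "astfay"


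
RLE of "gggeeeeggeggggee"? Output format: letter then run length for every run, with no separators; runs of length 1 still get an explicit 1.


String: "gggeeeeggeggggee"
Scanning for consecutive runs:
  'g' x 3
  'e' x 4
  'g' x 2
  'e' x 1
  'g' x 4
  'e' x 2
RLE = "g3e4g2e1g4e2"


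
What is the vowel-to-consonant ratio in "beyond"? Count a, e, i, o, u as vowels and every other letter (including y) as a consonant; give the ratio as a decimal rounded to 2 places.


Word: "beyond"
Vowels (a,e,i,o,u): 2
Consonants: 4
Ratio = 2/4
= 0.50


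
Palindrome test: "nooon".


Word: "nooon"
Reversed: "nooon"
Forward == Backward? nooon == nooon
Palindrome = Yes


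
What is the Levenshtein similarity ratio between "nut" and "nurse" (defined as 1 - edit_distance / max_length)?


Word 1: "nut" (length 3)
Word 2: "nurse" (length 5)
One optimal edit sequence:
  1. keep 'n'
  2. keep 'u'
  3. insert 'r'  (+1)
  4. insert 's'  (+1)
  5. substitute 't' -> 'e'  (+1)
Edit distance = 3
Max length = max(3, 5) = 5
Similarity = 1 - 3/5
= 0.4000


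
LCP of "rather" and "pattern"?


Word 1: "rather"
Word 2: "pattern"
Comparing from start:
  Pos 0: 'r' != 'p' (stop)
LCP = "" (length 0)


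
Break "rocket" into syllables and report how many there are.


Word: "rocket"
Syllable breakdown: rock / et
Counting: 2 parts
= 2 syllables


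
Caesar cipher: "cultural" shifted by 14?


Word: "cultural"
Shift: 14
Each letter → (letter + shift) mod 26:
  'c' (2) + 14 = 16 → 'q'
  'u' (20) + 14 = 8 → 'i'
  'l' (11) + 14 = 25 → 'z'
  't' (19) + 14 = 7 → 'h'
  'u' (20) + 14 = 8 → 'i'
  'r' (17) + 14 = 5 → 'f'
  'a' (0) + 14 = 14 → 'o'
  'l' (11) + 14 = 25 → 'z'
Result = "qizhifoz"


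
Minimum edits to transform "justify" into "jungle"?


Word 1: "justify" (length 7)
Word 2: "jungle" (length 6)
One optimal edit sequence (insert/delete/substitute each cost 1):
  1. keep 'j'
  2. keep 'u'
  3. delete 's'  (+1)
  4. substitute 't' -> 'n'  (+1)
  5. substitute 'i' -> 'g'  (+1)
  6. substitute 'f' -> 'l'  (+1)
  7. substitute 'y' -> 'e'  (+1)
Total edit operations: 5
Edit distance = 5


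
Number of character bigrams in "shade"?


Word: "shade" (length 5)
Number of 2-grams = length - 2 + 1 = 5 - 2 + 1
= 4


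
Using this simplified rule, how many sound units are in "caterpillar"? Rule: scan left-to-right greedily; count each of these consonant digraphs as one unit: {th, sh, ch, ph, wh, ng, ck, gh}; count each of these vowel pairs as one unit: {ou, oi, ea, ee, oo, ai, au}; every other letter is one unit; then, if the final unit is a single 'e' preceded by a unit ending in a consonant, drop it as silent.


Word: "caterpillar" (11 letters)
Left-to-right scan:
  [1] 'c' (letter)
  [2] 'a' (letter)
  [3] 't' (letter)
  [4] 'e' (letter)
  [5] 'r' (letter)
  [6] 'p' (letter)
  [7] 'i' (letter)
  [8] 'l' (letter)
  [9] 'l' (letter)
  [10] 'a' (letter)
  [11] 'r' (letter)
Units from scan: 11
Sound units = 11 units


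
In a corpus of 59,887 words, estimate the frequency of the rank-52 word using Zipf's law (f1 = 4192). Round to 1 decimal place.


Zipf's law: f(r) = f(1) / r
f(1) = 4192
f(52) = 4192 / 52
= 80.6 occurrences


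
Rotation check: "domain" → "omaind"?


Word: "domain", Candidate: "omaind"
Method: check if candidate is substring of word+word
"domaindomain" contains "omaind"? Yes
Is rotation = Yes


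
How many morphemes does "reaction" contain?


Word: "reaction"
Morphemes: re- | act | -ion
Each morpheme carries meaning
= 3 morphemes


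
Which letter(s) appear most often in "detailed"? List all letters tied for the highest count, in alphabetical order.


Word: "detailed"
Letter counts:
  'a': 1
  'd': 2
  'e': 2
  'i': 1
  'l': 1
  't': 1
Maximum count = 2
Most frequent = 'd', 'e' (2 times each)


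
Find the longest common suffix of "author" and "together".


Word 1: "author"
Word 2: "together"
Comparing from end:
  Pos -1: 'r' == 'r'
  Pos -2: 'o' != 'e' (stop)
LCS = "r" (length 1)


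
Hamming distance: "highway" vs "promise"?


Comparing character by character (same length = 7):
  Pos 0: 'h' vs 'p' !=
  Pos 1: 'i' vs 'r' !=
  Pos 2: 'g' vs 'o' !=
  Pos 3: 'h' vs 'm' !=
  Pos 4: 'w' vs 'i' !=
  Pos 5: 'a' vs 's' !=
  Pos 6: 'y' vs 'e' !=
Hamming distance = 7


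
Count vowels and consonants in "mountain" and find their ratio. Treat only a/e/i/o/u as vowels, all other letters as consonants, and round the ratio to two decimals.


Word: "mountain"
Vowels (a,e,i,o,u): 4
Consonants: 4
Ratio = 4/4
= 1.00


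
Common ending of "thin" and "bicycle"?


Word 1: "thin"
Word 2: "bicycle"
Comparing from end:
  Pos -1: 'n' != 'e' (stop)
LCS = "" (length 0)


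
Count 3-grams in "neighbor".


Word: "neighbor" (length 8)
Number of 3-grams = length - 3 + 1 = 8 - 3 + 1
= 6


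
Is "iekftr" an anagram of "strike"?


Word 1: "strike" → sorted: eikrst
Word 2: "iekftr" → sorted: efikrt
Same letters? eikrst != efikrt
Anagram = No


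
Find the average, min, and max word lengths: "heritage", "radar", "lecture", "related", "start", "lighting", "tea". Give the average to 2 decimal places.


Lengths: "heritage"=8, "radar"=5, "lecture"=7, "related"=7, "start"=5, "lighting"=8, "tea"=3
Sum = 43, Count = 7
Average = 43/7 = 6.14
= avg=6.14, min=3, max=8


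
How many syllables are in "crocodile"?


Word: "crocodile"
Syllable breakdown: croc-o-dile
Counting: 3 parts
= 3 syllables


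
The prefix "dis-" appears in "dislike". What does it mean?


Prefix: dis-
Example: dislike (dis- + like)
Meaning = not / opposite


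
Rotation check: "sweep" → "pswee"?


Word: "sweep", Candidate: "pswee"
Method: check if candidate is substring of word+word
"sweepsweep" contains "pswee"? Yes
Is rotation = Yes


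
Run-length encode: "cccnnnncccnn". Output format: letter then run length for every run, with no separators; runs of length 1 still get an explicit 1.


String: "cccnnnncccnn"
Scanning for consecutive runs:
  'c' x 3
  'n' x 4
  'c' x 3
  'n' x 2
RLE = "c3n4c3n2"


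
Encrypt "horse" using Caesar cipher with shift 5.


Word: "horse"
Shift: 5
Each letter → (letter + shift) mod 26:
  'h' (7) + 5 = 12 → 'm'
  'o' (14) + 5 = 19 → 't'
  'r' (17) + 5 = 22 → 'w'
  's' (18) + 5 = 23 → 'x'
  'e' (4) + 5 = 9 → 'j'
Result = "mtwxj"


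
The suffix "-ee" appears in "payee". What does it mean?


Suffix: -ee
As in: payee -> pay + -ee
Meaning = one who receives


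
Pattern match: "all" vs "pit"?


Pattern of "all": [0, 1, 1]
Pattern of "pit": [0, 1, 2]
Patterns do not match
Same pattern = No


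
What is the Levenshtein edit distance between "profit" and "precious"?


Word 1: "profit" (length 6)
Word 2: "precious" (length 8)
One optimal edit sequence (insert/delete/substitute each cost 1):
  1. keep 'p'
  2. keep 'r'
  3. substitute 'o' -> 'e'  (+1)
  4. substitute 'f' -> 'c'  (+1)
  5. keep 'i'
  6. insert 'o'  (+1)
  7. insert 'u'  (+1)
  8. substitute 't' -> 's'  (+1)
Total edit operations: 5
Edit distance = 5


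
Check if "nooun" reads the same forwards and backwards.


Word: "nooun"
Reversed: "nuoon"
Forward == Backward? nooun != nuoon
Palindrome = No


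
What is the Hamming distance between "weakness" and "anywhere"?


Comparing character by character (same length = 8):
  Pos 0: 'w' vs 'a' !=
  Pos 1: 'e' vs 'n' !=
  Pos 2: 'a' vs 'y' !=
  Pos 3: 'k' vs 'w' !=
  Pos 4: 'n' vs 'h' !=
  Pos 5: 'e' vs 'e' =
  Pos 6: 's' vs 'r' !=
  Pos 7: 's' vs 'e' !=
Hamming distance = 7


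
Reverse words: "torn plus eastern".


Original: "torn plus eastern"
Words (1..n): torn | plus | eastern
Reversed (n..1): eastern | plus | torn
Result = "eastern plus torn"


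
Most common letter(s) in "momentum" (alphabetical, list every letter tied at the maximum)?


Word: "momentum"
Letter counts:
  'e': 1
  'm': 3
  'n': 1
  'o': 1
  't': 1
  'u': 1
Maximum count = 3
Most frequent = 'm' (3 times each)


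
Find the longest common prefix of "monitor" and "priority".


Word 1: "monitor"
Word 2: "priority"
Comparing from start:
  Pos 0: 'm' != 'p' (stop)
LCP = "" (length 0)


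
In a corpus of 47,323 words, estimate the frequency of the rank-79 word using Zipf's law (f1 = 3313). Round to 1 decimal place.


Zipf's law: f(r) = f(1) / r
f(1) = 3313
f(79) = 3313 / 79
= 41.9 occurrences


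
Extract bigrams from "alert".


Word: "alert" (length 5)
Number of bigrams = 5 - 2 + 1 = 4
  Position 0: "al"
  Position 1: "le"
  Position 2: "er"
  Position 3: "rt"
Bigrams = "al", "le", "er", "rt"


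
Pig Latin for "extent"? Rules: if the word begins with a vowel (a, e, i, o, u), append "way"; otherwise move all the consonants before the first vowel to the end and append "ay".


Word: "extent"
Starts with vowel → add 'way'
Pig Latin = "extentway"


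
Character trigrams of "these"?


Word: "these" (length 5)
Number of trigrams = 5 - 3 + 1 = 3
  Position 0: "the"
  Position 1: "hes"
  Position 2: "ese"
Trigrams = "the", "hes", "ese"


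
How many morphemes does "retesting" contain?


Word: "retesting"
Morphemes: re- | test | -ing
Each morpheme carries meaning
= 3 morphemes


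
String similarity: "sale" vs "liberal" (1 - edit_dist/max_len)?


Word 1: "sale" (length 4)
Word 2: "liberal" (length 7)
One optimal edit sequence:
  1. substitute 's' -> 'l'  (+1)
  2. substitute 'a' -> 'i'  (+1)
  3. substitute 'l' -> 'b'  (+1)
  4. keep 'e'
  5. insert 'r'  (+1)
  6. insert 'a'  (+1)
  7. insert 'l'  (+1)
Edit distance = 6
Max length = max(4, 7) = 7
Similarity = 1 - 6/7
= 0.1429


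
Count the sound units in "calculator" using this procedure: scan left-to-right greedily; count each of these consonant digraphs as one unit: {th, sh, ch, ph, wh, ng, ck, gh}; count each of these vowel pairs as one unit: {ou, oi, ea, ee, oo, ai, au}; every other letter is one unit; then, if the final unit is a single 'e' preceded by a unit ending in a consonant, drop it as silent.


Word: "calculator" (10 letters)
Left-to-right scan:
  1. 'c' (letter)
  2. 'a' (letter)
  3. 'l' (letter)
  4. 'c' (letter)
  5. 'u' (letter)
  6. 'l' (letter)
  7. 'a' (letter)
  8. 't' (letter)
  9. 'o' (letter)
  10. 'r' (letter)
Units from scan: 10
Sound units = 10 units


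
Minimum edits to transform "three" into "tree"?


Word 1: "three" (length 5)
Word 2: "tree" (length 4)
One optimal edit sequence (insert/delete/substitute each cost 1):
  1. keep 't'
  2. delete 'h'  (+1)
  3. keep 'r'
  4. keep 'e'
  5. keep 'e'
Total edit operations: 1
Edit distance = 1


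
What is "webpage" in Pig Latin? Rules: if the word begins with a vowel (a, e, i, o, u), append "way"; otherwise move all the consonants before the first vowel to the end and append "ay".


Word: "webpage"
Starts with consonant(s) → move to end, add 'ay'
Consonant cluster: "w"
Pig Latin = "ebpageway"


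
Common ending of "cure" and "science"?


Word 1: "cure"
Word 2: "science"
Comparing from end:
  Pos -1: 'e' == 'e'
  Pos -2: 'r' != 'c' (stop)
LCS = "e" (length 1)


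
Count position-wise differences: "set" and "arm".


Comparing character by character (same length = 3):
  Pos 0: 's' vs 'a' !=
  Pos 1: 'e' vs 'r' !=
  Pos 2: 't' vs 'm' !=
Hamming distance = 3


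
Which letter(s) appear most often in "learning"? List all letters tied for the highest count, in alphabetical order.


Word: "learning"
Letter counts:
  'a': 1
  'e': 1
  'g': 1
  'i': 1
  'l': 1
  'n': 2
  'r': 1
Maximum count = 2
Most frequent = 'n' (2 times each)


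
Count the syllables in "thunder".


Word: "thunder"
Syllable breakdown: thun | der
Counting: 2 parts
= 2 syllables


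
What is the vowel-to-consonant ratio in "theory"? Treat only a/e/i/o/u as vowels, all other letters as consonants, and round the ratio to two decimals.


Word: "theory"
Vowels (a,e,i,o,u): 2
Consonants: 4
Ratio = 2/4
= 0.50


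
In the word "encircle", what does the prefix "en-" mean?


Prefix: en-
Example: encircle (en- + circle)
Meaning = cause to / put into


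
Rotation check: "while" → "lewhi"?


Word: "while", Candidate: "lewhi"
Method: check if candidate is substring of word+word
"whilewhile" contains "lewhi"? Yes
Is rotation = Yes


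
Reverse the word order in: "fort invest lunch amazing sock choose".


Original: "fort invest lunch amazing sock choose"
Words (1..n): fort | invest | lunch | amazing | sock | choose
Reversed (n..1): choose | sock | amazing | lunch | invest | fort
Result = "choose sock amazing lunch invest fort"


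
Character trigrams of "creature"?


Word: "creature" (length 8)
Number of trigrams = 8 - 3 + 1 = 6
  Position 0: "cre"
  Position 1: "rea"
  Position 2: "eat"
  Position 3: "atu"
  Position 4: "tur"
  Position 5: "ure"
Trigrams = "cre", "rea", "eat", "atu", "tur", "ure"


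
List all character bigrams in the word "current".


Word: "current" (length 7)
Number of bigrams = 7 - 2 + 1 = 6
  Position 0: "cu"
  Position 1: "ur"
  Position 2: "rr"
  Position 3: "re"
  Position 4: "en"
  Position 5: "nt"
Bigrams = "cu", "ur", "rr", "re", "en", "nt"


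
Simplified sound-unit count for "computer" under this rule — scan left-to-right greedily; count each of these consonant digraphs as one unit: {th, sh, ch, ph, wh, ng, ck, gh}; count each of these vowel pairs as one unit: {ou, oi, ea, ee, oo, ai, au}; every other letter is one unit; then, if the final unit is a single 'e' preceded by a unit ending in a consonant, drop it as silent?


Word: "computer" (8 letters)
Left-to-right scan:
  1. 'c' (letter)
  2. 'o' (letter)
  3. 'm' (letter)
  4. 'p' (letter)
  5. 'u' (letter)
  6. 't' (letter)
  7. 'e' (letter)
  8. 'r' (letter)
Units from scan: 8
Sound units = 8 units


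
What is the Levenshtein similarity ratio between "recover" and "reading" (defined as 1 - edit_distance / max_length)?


Word 1: "recover" (length 7)
Word 2: "reading" (length 7)
One optimal edit sequence:
  1. keep 'r'
  2. keep 'e'
  3. substitute 'c' -> 'a'  (+1)
  4. substitute 'o' -> 'd'  (+1)
  5. substitute 'v' -> 'i'  (+1)
  6. substitute 'e' -> 'n'  (+1)
  7. substitute 'r' -> 'g'  (+1)
Edit distance = 5
Max length = max(7, 7) = 7
Similarity = 1 - 5/7
= 0.2857


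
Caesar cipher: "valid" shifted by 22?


Word: "valid"
Shift: 22
Each letter → (letter + shift) mod 26:
  'v' (21) + 22 = 17 → 'r'
  'a' (0) + 22 = 22 → 'w'
  'l' (11) + 22 = 7 → 'h'
  'i' (8) + 22 = 4 → 'e'
  'd' (3) + 22 = 25 → 'z'
Result = "rwhez"


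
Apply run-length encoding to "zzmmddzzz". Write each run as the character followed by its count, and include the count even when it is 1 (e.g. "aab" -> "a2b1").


String: "zzmmddzzz"
Scanning for consecutive runs:
  'z' x 2
  'm' x 2
  'd' x 2
  'z' x 3
RLE = "z2m2d2z3"


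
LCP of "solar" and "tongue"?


Word 1: "solar"
Word 2: "tongue"
Comparing from start:
  Pos 0: 's' != 't' (stop)
LCP = "" (length 0)


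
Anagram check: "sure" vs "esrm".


Word 1: "sure" → sorted: ersu
Word 2: "esrm" → sorted: emrs
Same letters? ersu != emrs
Anagram = No


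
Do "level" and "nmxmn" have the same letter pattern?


Pattern of "level": [0, 1, 2, 1, 0]
Pattern of "nmxmn": [0, 1, 2, 1, 0]
Patterns match
Same pattern = Yes


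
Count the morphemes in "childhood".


Word: "childhood"
Morphemes: child + -hood
Each morpheme carries meaning
= 2 morphemes


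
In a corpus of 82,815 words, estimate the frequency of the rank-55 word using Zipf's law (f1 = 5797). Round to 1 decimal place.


Zipf's law: f(r) = f(1) / r
f(1) = 5797
f(55) = 5797 / 55
= 105.4 occurrences


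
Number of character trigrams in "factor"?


Word: "factor" (length 6)
Number of 3-grams = length - 3 + 1 = 6 - 3 + 1
= 4


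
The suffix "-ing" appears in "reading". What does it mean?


Suffix: -ing
As in: reading -> read + -ing
Meaning = present participle


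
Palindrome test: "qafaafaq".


Word: "qafaafaq"
Reversed: "qafaafaq"
Forward == Backward? qafaafaq == qafaafaq
Palindrome = Yes


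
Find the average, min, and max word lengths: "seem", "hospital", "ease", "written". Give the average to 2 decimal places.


Lengths: "seem"=4, "hospital"=8, "ease"=4, "written"=7
Sum = 23, Count = 4
Average = 23/4 = 5.75
= avg=5.75, min=4, max=8


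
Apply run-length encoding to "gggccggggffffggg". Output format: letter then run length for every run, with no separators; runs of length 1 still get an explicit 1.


String: "gggccggggffffggg"
Scanning for consecutive runs:
  'g' x 3
  'c' x 2
  'g' x 4
  'f' x 4
  'g' x 3
RLE = "g3c2g4f4g3"


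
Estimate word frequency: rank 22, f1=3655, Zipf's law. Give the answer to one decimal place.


Zipf's law: f(r) = f(1) / r
f(1) = 3655
f(22) = 3655 / 22
= 166.1 occurrences


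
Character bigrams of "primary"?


Word: "primary" (length 7)
Number of bigrams = 7 - 2 + 1 = 6
  Position 0: "pr"
  Position 1: "ri"
  Position 2: "im"
  Position 3: "ma"
  Position 4: "ar"
  Position 5: "ry"
Bigrams = "pr", "ri", "im", "ma", "ar", "ry"


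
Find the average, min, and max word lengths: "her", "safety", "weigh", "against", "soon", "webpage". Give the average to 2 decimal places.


Lengths: "her"=3, "safety"=6, "weigh"=5, "against"=7, "soon"=4, "webpage"=7
Sum = 32, Count = 6
Average = 32/6 = 5.33
= avg=5.33, min=3, max=7


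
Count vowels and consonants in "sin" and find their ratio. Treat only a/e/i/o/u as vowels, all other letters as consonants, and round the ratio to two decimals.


Word: "sin"
Vowels (a,e,i,o,u): 1
Consonants: 2
Ratio = 1/2
= 0.50


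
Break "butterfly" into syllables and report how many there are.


Word: "butterfly"
Syllable breakdown: but | ter | fly
Counting: 3 parts
= 3 syllables


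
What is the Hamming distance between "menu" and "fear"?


Comparing character by character (same length = 4):
  Pos 0: 'm' vs 'f' !=
  Pos 1: 'e' vs 'e' =
  Pos 2: 'n' vs 'a' !=
  Pos 3: 'u' vs 'r' !=
Hamming distance = 3


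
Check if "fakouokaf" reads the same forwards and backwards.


Word: "fakouokaf"
Reversed: "fakouokaf"
Forward == Backward? fakouokaf == fakouokaf
Palindrome = Yes


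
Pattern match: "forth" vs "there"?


Pattern of "forth": [0, 1, 2, 3, 4]
Pattern of "there": [0, 1, 2, 3, 2]
Patterns do not match
Same pattern = No


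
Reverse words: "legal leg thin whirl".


Original: "legal leg thin whirl"
Words (1..n): legal | leg | thin | whirl
Reversed (n..1): whirl | thin | leg | legal
Result = "whirl thin leg legal"


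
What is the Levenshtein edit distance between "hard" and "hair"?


Word 1: "hard" (length 4)
Word 2: "hair" (length 4)
One optimal edit sequence (insert/delete/substitute each cost 1):
  1. keep 'h'
  2. keep 'a'
  3. substitute 'r' -> 'i'  (+1)
  4. substitute 'd' -> 'r'  (+1)
Total edit operations: 2
Edit distance = 2


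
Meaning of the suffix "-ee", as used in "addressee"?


Suffix: -ee
Example: addressee = address + -ee
Meaning = one who receives


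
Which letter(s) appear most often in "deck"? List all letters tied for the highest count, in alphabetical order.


Word: "deck"
Letter counts:
  'c': 1
  'd': 1
  'e': 1
  'k': 1
Maximum count = 1
Most frequent = 'c', 'd', 'e', 'k' (1 time each)


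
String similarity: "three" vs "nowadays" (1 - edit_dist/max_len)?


Word 1: "three" (length 5)
Word 2: "nowadays" (length 8)
One optimal edit sequence:
  1. insert 'n'  (+1)
  2. insert 'o'  (+1)
  3. insert 'w'  (+1)
  4. substitute 't' -> 'a'  (+1)
  5. substitute 'h' -> 'd'  (+1)
  6. substitute 'r' -> 'a'  (+1)
  7. substitute 'e' -> 'y'  (+1)
  8. substitute 'e' -> 's'  (+1)
Edit distance = 8
Max length = max(5, 8) = 8
Similarity = 1 - 8/8
= 0.0000


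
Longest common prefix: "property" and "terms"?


Word 1: "property"
Word 2: "terms"
Comparing from start:
  Pos 0: 'p' != 't' (stop)
LCP = "" (length 0)


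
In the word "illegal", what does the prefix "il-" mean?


Prefix: il-
As in: illegal -> il- + legal
Meaning = not


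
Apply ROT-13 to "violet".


Word: "violet"
Shift: 13
Each letter → (letter + shift) mod 26:
  'v' (21) + 13 = 8 → 'i'
  'i' (8) + 13 = 21 → 'v'
  'o' (14) + 13 = 1 → 'b'
  'l' (11) + 13 = 24 → 'y'
  'e' (4) + 13 = 17 → 'r'
  't' (19) + 13 = 6 → 'g'
Result = "ivbyrg"


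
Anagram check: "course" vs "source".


Word 1: "course" → sorted: ceorsu
Word 2: "source" → sorted: ceorsu
Same letters? ceorsu == ceorsu
Anagram = Yes


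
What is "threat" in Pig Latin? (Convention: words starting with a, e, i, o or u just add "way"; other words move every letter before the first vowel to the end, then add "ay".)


Word: "threat"
Starts with consonant(s) → move to end, add 'ay'
Consonant cluster: "thr"
Pig Latin = "eatthray"


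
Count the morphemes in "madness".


Word: "madness"
Morphemes: mad + -ness
Each morpheme carries meaning
= 2 morphemes


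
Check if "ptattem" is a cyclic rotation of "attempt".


Word: "attempt", Candidate: "ptattem"
Method: check if candidate is substring of word+word
"attemptattempt" contains "ptattem"? Yes
Is rotation = Yes


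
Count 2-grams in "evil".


Word: "evil" (length 4)
Number of 2-grams = length - 2 + 1 = 4 - 2 + 1
= 3


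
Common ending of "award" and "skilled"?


Word 1: "award"
Word 2: "skilled"
Comparing from end:
  Pos -1: 'd' == 'd'
  Pos -2: 'r' != 'e' (stop)
LCS = "d" (length 1)


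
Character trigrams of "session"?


Word: "session" (length 7)
Number of trigrams = 7 - 3 + 1 = 5
  Position 0: "ses"
  Position 1: "ess"
  Position 2: "ssi"
  Position 3: "sio"
  Position 4: "ion"
Trigrams = "ses", "ess", "ssi", "sio", "ion"


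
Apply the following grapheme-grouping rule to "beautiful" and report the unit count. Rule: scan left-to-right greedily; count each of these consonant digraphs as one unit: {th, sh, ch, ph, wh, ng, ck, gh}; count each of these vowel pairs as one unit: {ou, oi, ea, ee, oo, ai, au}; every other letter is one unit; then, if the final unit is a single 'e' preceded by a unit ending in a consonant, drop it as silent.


Word: "beautiful" (9 letters)
Left-to-right scan:
  (1) 'b' (letter)
  (2) 'ea' (vowel-pair)
  (3) 'u' (letter)
  (4) 't' (letter)
  (5) 'i' (letter)
  (6) 'f' (letter)
  (7) 'u' (letter)
  (8) 'l' (letter)
Units from scan: 8
Sound units = 8 units


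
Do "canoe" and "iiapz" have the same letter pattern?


Pattern of "canoe": [0, 1, 2, 3, 4]
Pattern of "iiapz": [0, 0, 1, 2, 3]
Patterns do not match
Same pattern = No


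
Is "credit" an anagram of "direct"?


Word 1: "direct" → sorted: cdeirt
Word 2: "credit" → sorted: cdeirt
Same letters? cdeirt == cdeirt
Anagram = Yes


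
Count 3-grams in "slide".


Word: "slide" (length 5)
Number of 3-grams = length - 3 + 1 = 5 - 3 + 1
= 3


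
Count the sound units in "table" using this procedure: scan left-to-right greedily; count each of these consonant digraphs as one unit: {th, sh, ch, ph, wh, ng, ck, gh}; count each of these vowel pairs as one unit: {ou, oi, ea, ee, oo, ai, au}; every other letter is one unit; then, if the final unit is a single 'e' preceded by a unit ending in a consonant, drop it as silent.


Word: "table" (5 letters)
Left-to-right scan:
  [1] 't' (letter)
  [2] 'a' (letter)
  [3] 'b' (letter)
  [4] 'l' (letter)
  [5] 'e' (letter)
Units from scan: 5
Final unit is 'e' after a consonant -> drop as silent (-1)
Sound units = 4 units


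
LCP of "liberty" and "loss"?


Word 1: "liberty"
Word 2: "loss"
Comparing from start:
  Pos 0: 'l' == 'l'
  Pos 1: 'i' != 'o' (stop)
LCP = "l" (length 1)


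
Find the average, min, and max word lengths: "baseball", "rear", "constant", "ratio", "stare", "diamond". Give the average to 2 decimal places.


Lengths: "baseball"=8, "rear"=4, "constant"=8, "ratio"=5, "stare"=5, "diamond"=7
Sum = 37, Count = 6
Average = 37/6 = 6.17
= avg=6.17, min=4, max=8


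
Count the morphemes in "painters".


Word: "painters"
Morphemes: paint | -er | -s
Each morpheme carries meaning
= 3 morphemes


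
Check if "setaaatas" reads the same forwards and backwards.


Word: "setaaatas"
Reversed: "sataaates"
Forward == Backward? setaaatas != sataaates
Palindrome = No


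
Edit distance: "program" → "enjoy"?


Word 1: "program" (length 7)
Word 2: "enjoy" (length 5)
One optimal edit sequence (insert/delete/substitute each cost 1):
  1. delete 'p'  (+1)
  2. delete 'r'  (+1)
  3. substitute 'o' -> 'e'  (+1)
  4. substitute 'g' -> 'n'  (+1)
  5. substitute 'r' -> 'j'  (+1)
  6. substitute 'a' -> 'o'  (+1)
  7. substitute 'm' -> 'y'  (+1)
Total edit operations: 7
Edit distance = 7
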